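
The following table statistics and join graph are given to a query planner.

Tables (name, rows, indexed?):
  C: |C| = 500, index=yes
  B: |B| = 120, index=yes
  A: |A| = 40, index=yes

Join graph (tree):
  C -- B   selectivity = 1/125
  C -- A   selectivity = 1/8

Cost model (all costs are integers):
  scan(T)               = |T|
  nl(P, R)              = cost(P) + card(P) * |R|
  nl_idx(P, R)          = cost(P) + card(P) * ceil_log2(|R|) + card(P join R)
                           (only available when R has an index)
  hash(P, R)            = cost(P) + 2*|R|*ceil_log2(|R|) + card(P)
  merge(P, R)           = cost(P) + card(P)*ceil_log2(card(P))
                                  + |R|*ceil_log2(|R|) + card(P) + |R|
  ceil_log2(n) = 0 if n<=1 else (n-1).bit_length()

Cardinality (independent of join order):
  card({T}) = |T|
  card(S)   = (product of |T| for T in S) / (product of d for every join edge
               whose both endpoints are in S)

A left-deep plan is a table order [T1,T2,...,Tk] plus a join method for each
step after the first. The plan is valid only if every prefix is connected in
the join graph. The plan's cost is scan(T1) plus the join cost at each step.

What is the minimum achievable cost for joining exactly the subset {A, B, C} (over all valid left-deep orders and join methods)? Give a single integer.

Selinger DP over subsets of {A,B,C}:
  {C}: scan cost=500, card=500
  {B}: scan cost=120, card=120
  {A}: scan cost=40, card=40
  {BC}: card=480; try (C,nl_idx)→1680, (B,hash)→2680, (B,nl_idx)→4480, (C,merge)→6080, (B,merge)→6460, (C,hash)→9240 …(+2); best=1680 via (C,nl_idx)
  {AC}: card=2500; try (A,hash)→1480, (C,nl_idx)→2900, (C,merge)→5320, (A,merge)→5780, (A,nl_idx)→6000, (C,hash)→9080 …(+2); best=1480 via (A,hash)
  {ABC}: card=2400; try (A,hash)→2640, (B,hash)→5660, (A,merge)→6760, (A,nl_idx)→6960, (A,nl)→20880, (B,nl_idx)→21380 …(+2); best=2640 via (A,hash)

2640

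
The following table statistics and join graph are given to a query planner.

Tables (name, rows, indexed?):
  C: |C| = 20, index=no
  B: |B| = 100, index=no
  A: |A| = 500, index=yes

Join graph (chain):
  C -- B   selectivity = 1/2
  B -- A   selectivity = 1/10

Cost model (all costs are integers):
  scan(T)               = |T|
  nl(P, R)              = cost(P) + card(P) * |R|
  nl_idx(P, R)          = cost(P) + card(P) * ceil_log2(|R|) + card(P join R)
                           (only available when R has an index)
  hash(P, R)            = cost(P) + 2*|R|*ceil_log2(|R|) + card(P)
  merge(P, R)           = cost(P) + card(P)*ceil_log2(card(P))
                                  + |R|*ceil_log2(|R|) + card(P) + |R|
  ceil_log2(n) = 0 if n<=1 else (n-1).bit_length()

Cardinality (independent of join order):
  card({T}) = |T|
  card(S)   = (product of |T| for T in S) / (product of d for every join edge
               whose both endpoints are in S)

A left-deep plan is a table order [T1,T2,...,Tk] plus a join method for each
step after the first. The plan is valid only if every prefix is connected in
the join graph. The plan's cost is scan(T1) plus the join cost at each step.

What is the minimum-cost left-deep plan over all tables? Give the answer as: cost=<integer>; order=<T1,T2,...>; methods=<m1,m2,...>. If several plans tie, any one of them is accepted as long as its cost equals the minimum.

Selinger DP (subsets sized 1..n):
  {C}: scan cost=20, card=20
  {B}: scan cost=100, card=100
  {A}: scan cost=500, card=500
  {BC}: card=1000; try (C,hash)→400, (B,merge)→940, (C,merge)→1020, (B,hash)→1440, (B,nl)→2020, (C,nl)→2100; best=400 via (C,hash)
  {AB}: card=5000; try (B,hash)→2400, (A,merge)→5900, (A,nl_idx)→6000, (B,merge)→6300, (A,hash)→9200, (A,nl)→50100 …(+1); best=2400 via (B,hash)
  {ABC}: card=50000; try (C,hash)→7600, (A,hash)→10400, (A,merge)→16400, (A,nl_idx)→59400, (C,merge)→72520, (C,nl)→102400 …(+1); best=7600 via (C,hash)

cost=7600; order=A,B,C; methods=hash,hash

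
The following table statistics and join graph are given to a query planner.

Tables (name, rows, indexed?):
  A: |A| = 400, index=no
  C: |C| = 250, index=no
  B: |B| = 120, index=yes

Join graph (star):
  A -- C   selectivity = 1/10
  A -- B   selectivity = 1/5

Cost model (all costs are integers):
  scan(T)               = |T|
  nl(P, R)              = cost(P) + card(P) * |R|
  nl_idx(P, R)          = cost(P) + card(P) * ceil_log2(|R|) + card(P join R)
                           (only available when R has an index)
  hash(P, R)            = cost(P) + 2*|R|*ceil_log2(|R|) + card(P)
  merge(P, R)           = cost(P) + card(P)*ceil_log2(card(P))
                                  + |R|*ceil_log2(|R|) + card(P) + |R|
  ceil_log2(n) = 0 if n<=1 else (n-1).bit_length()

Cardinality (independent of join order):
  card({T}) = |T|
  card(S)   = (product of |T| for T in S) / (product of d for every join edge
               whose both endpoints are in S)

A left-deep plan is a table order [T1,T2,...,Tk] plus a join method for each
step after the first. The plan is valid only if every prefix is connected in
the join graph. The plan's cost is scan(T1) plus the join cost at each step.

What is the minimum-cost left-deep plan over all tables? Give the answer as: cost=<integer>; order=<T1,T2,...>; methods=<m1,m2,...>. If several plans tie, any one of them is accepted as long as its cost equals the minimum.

Selinger DP (subsets sized 1..n):
  {A}: scan cost=400, card=400
  {C}: scan cost=250, card=250
  {B}: scan cost=120, card=120
  {AC}: card=10000; try (C,hash)→4800, (A,merge)→6500, (C,merge)→6650, (A,hash)→7700, (A,nl)→100250, (C,nl)→100400; best=4800 via (C,hash)
  {AB}: card=9600; try (B,hash)→2480, (A,merge)→5080, (B,merge)→5360, (A,hash)→7440, (B,nl_idx)→12800, (A,nl)→48120 …(+1); best=2480 via (B,hash)
  {ABC}: card=240000; try (C,hash)→16080, (B,hash)→16480, (C,merge)→148730, (B,merge)→155760, (B,nl_idx)→314800, (B,nl)→1204800 …(+1); best=16080 via (C,hash)

cost=16080; order=A,B,C; methods=hash,hash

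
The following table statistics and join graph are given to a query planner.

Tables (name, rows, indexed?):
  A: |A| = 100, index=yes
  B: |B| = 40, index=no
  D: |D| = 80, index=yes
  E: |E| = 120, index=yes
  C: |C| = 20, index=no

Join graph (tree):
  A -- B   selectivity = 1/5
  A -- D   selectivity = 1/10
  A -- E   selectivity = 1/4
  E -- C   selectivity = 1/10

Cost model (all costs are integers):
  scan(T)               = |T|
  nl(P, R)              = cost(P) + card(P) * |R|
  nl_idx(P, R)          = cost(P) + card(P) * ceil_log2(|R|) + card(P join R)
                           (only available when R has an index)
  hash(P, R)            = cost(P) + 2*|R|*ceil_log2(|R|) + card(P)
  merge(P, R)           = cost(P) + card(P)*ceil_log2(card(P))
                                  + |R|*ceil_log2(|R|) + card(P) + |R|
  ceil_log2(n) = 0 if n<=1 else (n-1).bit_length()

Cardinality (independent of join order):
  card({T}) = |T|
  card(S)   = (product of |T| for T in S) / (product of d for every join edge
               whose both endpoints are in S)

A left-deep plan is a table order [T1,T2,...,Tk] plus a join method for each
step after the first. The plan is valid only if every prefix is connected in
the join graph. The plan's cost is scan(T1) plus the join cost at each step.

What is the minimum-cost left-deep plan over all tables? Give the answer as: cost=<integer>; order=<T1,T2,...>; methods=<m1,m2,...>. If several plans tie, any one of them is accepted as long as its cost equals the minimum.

Selinger DP (subsets sized 1..n):
  {A}: scan cost=100, card=100
  {B}: scan cost=40, card=40
  {D}: scan cost=80, card=80
  {E}: scan cost=120, card=120
  {C}: scan cost=20, card=20
  {AB}: card=800; try (B,hash)→680, (A,merge)→1120, (A,nl_idx)→1120, (B,merge)→1180, (A,hash)→1480, (A,nl)→4040 …(+1); best=680 via (B,hash)
  {AD}: card=800; try (D,hash)→1320, (A,nl_idx)→1440, (A,merge)→1520, (D,merge)→1540, (A,hash)→1560, (D,nl_idx)→1600 …(+2); best=1320 via (D,hash)
  {AE}: card=3000; try (A,hash)→1640, (E,merge)→1860, (E,hash)→1880, (A,merge)→1880, (E,nl_idx)→3800, (A,nl_idx)→3960 …(+2); best=1640 via (A,hash)
  {CE}: card=240; try (E,nl_idx)→400, (C,hash)→440, (E,merge)→1100, (C,merge)→1200, (E,hash)→1720, (E,nl)→2420 …(+1); best=400 via (E,nl_idx)
  {ABD}: card=6400; try (D,hash)→2600, (B,hash)→2600, (D,merge)→10120, (B,merge)→10400, (D,nl_idx)→12680, (B,nl)→33320 …(+1); best=2600 via (D,hash)
  {ABE}: card=24000; try (E,hash)→3160, (B,hash)→5120, (E,merge)→10440, (E,nl_idx)→30280, (B,merge)→40920, (E,nl)→96680 …(+1); best=3160 via (E,hash)
  {ADE}: card=24000; try (E,hash)→3800, (D,hash)→5760, (E,merge)→11080, (E,nl_idx)→30920, (D,merge)→41280, (D,nl_idx)→46640 …(+2); best=3800 via (E,hash)
  {ACE}: card=6000; try (A,hash)→2040, (A,merge)→3360, (C,hash)→4840, (A,nl_idx)→8080, (A,nl)→24400, (C,merge)→40760 …(+1); best=2040 via (A,hash)
  {ABDE}: card=192000; try (E,hash)→10680, (D,hash)→28280, (B,hash)→28280, (E,merge)→93160, (E,nl_idx)→239400, (D,nl_idx)→363160 …(+5); best=10680 via (E,hash)
  {ABCE}: card=48000; try (B,hash)→8520, (C,hash)→27360, (B,merge)→86320, (B,nl)→242040, (C,merge)→387280, (C,nl)→483160; best=8520 via (B,hash)
  {ACDE}: card=48000; try (D,hash)→9160, (C,hash)→28000, (D,merge)→86680, (D,nl_idx)→92040, (C,merge)→387920, (D,nl)→482040 …(+1); best=9160 via (D,hash)
  {ABCDE}: card=384000; try (D,hash)→57640, (B,hash)→57640, (C,hash)→202880, (D,nl_idx)→728520, (D,merge)→825160, (B,merge)→825440 …(+4); best=57640 via (D,hash)

cost=57640; order=C,E,A,B,D; methods=nl_idx,hash,hash,hash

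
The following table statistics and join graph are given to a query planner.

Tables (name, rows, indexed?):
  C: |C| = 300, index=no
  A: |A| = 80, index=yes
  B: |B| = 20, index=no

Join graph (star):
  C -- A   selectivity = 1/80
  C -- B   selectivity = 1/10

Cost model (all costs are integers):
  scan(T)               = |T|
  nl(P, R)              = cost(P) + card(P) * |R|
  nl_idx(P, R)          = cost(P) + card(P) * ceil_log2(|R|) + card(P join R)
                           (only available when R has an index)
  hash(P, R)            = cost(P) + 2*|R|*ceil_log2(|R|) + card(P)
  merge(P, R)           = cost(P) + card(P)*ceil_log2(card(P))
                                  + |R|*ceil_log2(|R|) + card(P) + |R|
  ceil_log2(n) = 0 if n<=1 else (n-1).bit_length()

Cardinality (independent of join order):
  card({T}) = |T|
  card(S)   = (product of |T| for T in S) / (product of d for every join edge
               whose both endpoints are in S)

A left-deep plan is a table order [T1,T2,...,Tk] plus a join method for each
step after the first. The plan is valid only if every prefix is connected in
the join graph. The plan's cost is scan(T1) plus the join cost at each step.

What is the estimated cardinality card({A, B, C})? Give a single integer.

Tables in S: A(80), B(20), C(300)
Edges inside S: C-A(d=80), C-B(d=10)
numerator = 80 * 20 * 300 = 480000
denominator = 80 * 10 = 800
card(S) = 480000 / 800 = 600

600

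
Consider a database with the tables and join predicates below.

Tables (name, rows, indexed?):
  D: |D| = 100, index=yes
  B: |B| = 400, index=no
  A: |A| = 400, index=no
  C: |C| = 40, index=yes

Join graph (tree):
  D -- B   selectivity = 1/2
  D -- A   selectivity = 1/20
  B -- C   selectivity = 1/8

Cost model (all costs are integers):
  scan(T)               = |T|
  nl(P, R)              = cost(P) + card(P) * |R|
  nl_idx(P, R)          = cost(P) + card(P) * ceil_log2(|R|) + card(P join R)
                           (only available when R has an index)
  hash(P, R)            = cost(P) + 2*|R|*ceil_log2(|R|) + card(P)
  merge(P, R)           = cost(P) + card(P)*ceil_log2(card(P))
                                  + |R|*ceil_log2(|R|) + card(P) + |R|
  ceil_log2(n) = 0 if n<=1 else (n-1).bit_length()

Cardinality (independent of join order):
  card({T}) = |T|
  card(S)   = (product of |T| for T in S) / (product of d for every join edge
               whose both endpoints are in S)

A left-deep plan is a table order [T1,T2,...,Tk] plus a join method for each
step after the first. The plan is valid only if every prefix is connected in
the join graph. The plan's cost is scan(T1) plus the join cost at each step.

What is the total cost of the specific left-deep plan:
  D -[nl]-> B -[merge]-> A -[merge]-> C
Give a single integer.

step 1: scan D: cost=100, card=100
step 2: join B via nl
    card(P join B) = 100*400/(2) = 20000
    cost = 100 + 100*400 = 40100
step 3: join A via merge
    card(P join A) = 20000*400/(20) = 400000
    cost = 40100 + 20000*15 + 400*9 + 20000 + 400 = 364100
step 4: join C via merge
    card(P join C) = 400000*40/(8) = 2000000
    cost = 364100 + 400000*19 + 40*6 + 400000 + 40 = 8364380

8364380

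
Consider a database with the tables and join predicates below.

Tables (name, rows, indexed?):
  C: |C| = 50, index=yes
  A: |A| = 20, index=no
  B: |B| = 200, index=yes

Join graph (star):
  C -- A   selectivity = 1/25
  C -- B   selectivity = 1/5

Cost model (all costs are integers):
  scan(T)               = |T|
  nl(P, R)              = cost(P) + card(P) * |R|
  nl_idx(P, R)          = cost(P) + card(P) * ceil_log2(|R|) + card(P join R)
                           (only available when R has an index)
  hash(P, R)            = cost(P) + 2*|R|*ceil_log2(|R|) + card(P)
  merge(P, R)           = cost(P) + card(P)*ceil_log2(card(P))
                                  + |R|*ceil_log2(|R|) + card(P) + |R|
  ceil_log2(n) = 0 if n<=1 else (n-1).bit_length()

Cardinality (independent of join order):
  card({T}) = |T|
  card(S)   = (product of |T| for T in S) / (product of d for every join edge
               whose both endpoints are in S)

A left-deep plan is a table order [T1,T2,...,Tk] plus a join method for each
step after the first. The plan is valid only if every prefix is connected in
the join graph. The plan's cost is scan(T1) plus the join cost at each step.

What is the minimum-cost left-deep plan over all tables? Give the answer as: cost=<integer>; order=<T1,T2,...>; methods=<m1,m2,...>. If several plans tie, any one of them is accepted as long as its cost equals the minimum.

Selinger DP (subsets sized 1..n):
  {C}: scan cost=50, card=50
  {A}: scan cost=20, card=20
  {B}: scan cost=200, card=200
  {AC}: card=40; try (C,nl_idx)→180, (A,hash)→300, (C,merge)→490, (A,merge)→520, (C,hash)→640, (C,nl)→1020 …(+1); best=180 via (C,nl_idx)
  {BC}: card=2000; try (C,hash)→1000, (B,merge)→2200, (C,merge)→2350, (B,nl_idx)→2450, (B,hash)→3300, (C,nl_idx)→3400 …(+2); best=1000 via (C,hash)
  {ABC}: card=1600; try (B,nl_idx)→2100, (B,merge)→2260, (A,hash)→3200, (B,hash)→3420, (B,nl)→8180, (A,merge)→25120 …(+1); best=2100 via (B,nl_idx)

cost=2100; order=A,C,B; methods=nl_idx,nl_idx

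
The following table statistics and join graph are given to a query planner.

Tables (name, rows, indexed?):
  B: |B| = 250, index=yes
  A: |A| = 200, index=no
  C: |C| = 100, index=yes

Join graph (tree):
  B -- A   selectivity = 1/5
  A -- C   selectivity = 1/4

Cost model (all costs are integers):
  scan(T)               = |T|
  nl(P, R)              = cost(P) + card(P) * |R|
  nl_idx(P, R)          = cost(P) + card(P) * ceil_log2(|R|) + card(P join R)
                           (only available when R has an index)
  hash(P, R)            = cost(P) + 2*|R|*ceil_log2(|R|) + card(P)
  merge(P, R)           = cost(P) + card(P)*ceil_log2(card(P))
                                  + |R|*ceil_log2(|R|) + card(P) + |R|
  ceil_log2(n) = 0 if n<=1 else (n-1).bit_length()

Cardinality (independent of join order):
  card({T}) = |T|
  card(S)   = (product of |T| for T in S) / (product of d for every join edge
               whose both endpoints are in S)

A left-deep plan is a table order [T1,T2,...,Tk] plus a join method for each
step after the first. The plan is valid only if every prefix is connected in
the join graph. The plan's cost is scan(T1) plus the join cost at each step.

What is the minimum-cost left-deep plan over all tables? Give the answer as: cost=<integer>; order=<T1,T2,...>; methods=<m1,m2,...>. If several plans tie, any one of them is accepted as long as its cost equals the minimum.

Selinger DP (subsets sized 1..n):
  {B}: scan cost=250, card=250
  {A}: scan cost=200, card=200
  {C}: scan cost=100, card=100
  {AB}: card=10000; try (A,hash)→3700, (B,merge)→4250, (A,merge)→4300, (B,hash)→4400, (B,nl_idx)→11800, (B,nl)→50200 …(+1); best=3700 via (A,hash)
  {AC}: card=5000; try (C,hash)→1800, (A,merge)→2700, (C,merge)→2800, (A,hash)→3400, (C,nl_idx)→6600, (A,nl)→20100 …(+1); best=1800 via (C,hash)
  {ABC}: card=250000; try (B,hash)→10800, (C,hash)→15100, (B,merge)→74050, (C,merge)→154500, (B,nl_idx)→291800, (C,nl_idx)→323700 …(+2); best=10800 via (B,hash)

cost=10800; order=A,C,B; methods=hash,hash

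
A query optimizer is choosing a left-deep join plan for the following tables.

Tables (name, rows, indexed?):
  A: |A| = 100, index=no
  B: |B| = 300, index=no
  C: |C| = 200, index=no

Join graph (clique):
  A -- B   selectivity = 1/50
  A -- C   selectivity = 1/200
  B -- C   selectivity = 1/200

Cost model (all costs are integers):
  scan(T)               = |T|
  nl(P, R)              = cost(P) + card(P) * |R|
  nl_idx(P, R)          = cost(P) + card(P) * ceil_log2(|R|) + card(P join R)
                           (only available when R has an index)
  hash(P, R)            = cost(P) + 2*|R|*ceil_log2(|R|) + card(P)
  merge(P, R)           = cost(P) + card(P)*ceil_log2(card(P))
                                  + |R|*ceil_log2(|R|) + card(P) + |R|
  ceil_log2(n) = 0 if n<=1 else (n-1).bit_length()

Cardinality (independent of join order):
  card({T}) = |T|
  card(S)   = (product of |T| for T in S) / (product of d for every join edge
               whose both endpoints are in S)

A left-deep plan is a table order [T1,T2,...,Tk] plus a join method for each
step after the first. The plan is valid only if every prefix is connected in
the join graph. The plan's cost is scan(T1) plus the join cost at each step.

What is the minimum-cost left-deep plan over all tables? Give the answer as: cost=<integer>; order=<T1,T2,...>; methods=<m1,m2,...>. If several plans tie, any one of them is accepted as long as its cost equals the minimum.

Selinger DP (subsets sized 1..n):
  {A}: scan cost=100, card=100
  {B}: scan cost=300, card=300
  {C}: scan cost=200, card=200
  {AB}: card=600; try (A,hash)→2000, (B,merge)→3900, (A,merge)→4100, (B,hash)→5600, (B,nl)→30100, (A,nl)→30300; best=2000 via (A,hash)
  {AC}: card=100; try (A,hash)→1800, (C,merge)→2700, (A,merge)→2800, (C,hash)→3400, (C,nl)→20100, (A,nl)→20200; best=1800 via (A,hash)
  {BC}: card=300; try (C,hash)→3800, (B,merge)→5000, (C,merge)→5100, (B,hash)→5800, (B,nl)→60200, (C,nl)→60300; best=3800 via (C,hash)
  {ABC}: card=3; try (A,hash)→5500, (B,merge)→5600, (C,hash)→5800, (B,hash)→7300, (A,merge)→7600, (C,merge)→10400 …(+3); best=5500 via (A,hash)

cost=5500; order=B,C,A; methods=hash,hash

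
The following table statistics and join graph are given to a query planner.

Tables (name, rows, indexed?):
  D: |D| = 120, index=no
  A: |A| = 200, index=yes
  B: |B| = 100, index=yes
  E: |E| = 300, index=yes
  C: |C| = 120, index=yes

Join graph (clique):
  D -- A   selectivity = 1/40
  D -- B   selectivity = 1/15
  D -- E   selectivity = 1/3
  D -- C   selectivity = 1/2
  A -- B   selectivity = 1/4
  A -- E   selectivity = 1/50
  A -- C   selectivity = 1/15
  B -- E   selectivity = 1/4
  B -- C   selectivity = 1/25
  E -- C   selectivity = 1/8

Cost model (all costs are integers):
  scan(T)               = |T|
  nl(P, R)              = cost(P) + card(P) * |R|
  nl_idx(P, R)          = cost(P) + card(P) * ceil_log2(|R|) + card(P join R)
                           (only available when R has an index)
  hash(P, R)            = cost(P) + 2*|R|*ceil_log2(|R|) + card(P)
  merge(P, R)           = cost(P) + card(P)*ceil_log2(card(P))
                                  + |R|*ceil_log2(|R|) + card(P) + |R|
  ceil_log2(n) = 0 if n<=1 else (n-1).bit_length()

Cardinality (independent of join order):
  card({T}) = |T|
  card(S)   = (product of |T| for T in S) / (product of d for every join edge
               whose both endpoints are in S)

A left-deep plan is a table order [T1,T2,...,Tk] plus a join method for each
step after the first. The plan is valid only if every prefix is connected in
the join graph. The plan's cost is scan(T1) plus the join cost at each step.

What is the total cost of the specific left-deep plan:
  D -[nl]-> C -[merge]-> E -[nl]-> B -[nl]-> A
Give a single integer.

step 1: scan D: cost=120, card=120
step 2: join C via nl
    card(P join C) = 120*120/(2) = 7200
    cost = 120 + 120*120 = 14520
step 3: join E via merge
    card(P join E) = 7200*300/(3*8) = 90000
    cost = 14520 + 7200*13 + 300*9 + 7200 + 300 = 118320
step 4: join B via nl
    card(P join B) = 90000*100/(15*4*25) = 6000
    cost = 118320 + 90000*100 = 9118320
step 5: join A via nl
    card(P join A) = 6000*200/(40*4*50*15) = 10
    cost = 9118320 + 6000*200 = 10318320

10318320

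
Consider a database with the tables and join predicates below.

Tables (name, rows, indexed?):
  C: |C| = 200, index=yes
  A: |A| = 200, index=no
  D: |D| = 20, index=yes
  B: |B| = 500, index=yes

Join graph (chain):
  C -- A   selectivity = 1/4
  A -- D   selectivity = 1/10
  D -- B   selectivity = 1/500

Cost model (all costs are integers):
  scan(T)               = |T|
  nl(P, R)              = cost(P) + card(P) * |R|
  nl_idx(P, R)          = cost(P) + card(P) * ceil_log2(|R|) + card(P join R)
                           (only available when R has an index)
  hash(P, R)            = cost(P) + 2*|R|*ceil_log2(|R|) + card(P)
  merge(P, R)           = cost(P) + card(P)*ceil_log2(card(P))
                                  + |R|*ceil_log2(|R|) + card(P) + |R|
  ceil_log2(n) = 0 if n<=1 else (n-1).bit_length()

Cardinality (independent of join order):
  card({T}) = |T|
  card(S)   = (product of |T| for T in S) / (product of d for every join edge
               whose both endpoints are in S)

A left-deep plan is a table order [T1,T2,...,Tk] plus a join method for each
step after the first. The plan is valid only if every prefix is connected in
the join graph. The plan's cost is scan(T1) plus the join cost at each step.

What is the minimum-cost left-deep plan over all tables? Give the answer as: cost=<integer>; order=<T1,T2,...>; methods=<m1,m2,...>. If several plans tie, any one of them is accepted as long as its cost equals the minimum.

cost=5740; order=D,B,A,C; methods=nl_idx,merge,hash

Selinger DP (subsets sized 1..n):
  {C}: scan cost=200, card=200
  {A}: scan cost=200, card=200
  {D}: scan cost=20, card=20
  {B}: scan cost=500, card=500
  {AC}: card=10000; try (C,hash)→3600, (A,hash)→3600, (C,merge)→3800, (A,merge)→3800, (C,nl_idx)→11800, (C,nl)→40200 …(+1); best=3600 via (C,hash)
  {AD}: card=400; try (D,hash)→600, (D,nl_idx)→1600, (A,merge)→1940, (D,merge)→2120, (A,hash)→3240, (A,nl)→4020 …(+1); best=600 via (D,hash)
  {BD}: card=20; try (B,nl_idx)→220, (D,hash)→1200, (D,nl_idx)→3020, (B,merge)→5140, (D,merge)→5620, (B,hash)→9040 …(+2); best=220 via (B,nl_idx)
  {ACD}: card=20000; try (C,hash)→4200, (C,merge)→6400, (D,hash)→13800, (C,nl_idx)→23800, (D,nl_idx)→73600, (C,nl)→80600 …(+2); best=4200 via (C,hash)
  {ABD}: card=400; try (A,merge)→2140, (A,hash)→3440, (A,nl)→4220, (B,nl_idx)→4600, (B,merge)→9600, (B,hash)→10000 …(+1); best=2140 via (A,merge)
  {ABCD}: card=20000; try (C,hash)→5740, (C,merge)→7940, (C,nl_idx)→25340, (B,hash)→33200, (C,nl)→82140, (B,nl_idx)→204200 …(+2); best=5740 via (C,hash)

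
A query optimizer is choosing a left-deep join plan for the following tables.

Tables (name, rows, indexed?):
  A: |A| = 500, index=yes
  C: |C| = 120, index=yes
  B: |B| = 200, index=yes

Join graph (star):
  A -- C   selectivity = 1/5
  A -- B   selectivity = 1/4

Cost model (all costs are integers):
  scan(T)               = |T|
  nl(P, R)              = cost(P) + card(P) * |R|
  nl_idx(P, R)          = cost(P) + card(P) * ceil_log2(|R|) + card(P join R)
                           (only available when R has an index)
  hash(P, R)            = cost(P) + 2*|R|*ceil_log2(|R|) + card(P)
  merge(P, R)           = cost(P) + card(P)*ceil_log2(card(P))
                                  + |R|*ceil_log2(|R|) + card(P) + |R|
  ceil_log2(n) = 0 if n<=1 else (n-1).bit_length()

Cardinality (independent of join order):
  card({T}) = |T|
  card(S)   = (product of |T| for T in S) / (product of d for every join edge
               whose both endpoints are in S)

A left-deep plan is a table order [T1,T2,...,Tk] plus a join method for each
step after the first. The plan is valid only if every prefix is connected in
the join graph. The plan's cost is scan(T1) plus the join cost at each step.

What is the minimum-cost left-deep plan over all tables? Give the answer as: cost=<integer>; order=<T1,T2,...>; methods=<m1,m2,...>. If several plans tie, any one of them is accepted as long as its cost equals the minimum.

cost=17880; order=A,C,B; methods=hash,hash

Selinger DP (subsets sized 1..n):
  {A}: scan cost=500, card=500
  {C}: scan cost=120, card=120
  {B}: scan cost=200, card=200
  {AC}: card=12000; try (C,hash)→2680, (A,merge)→6080, (C,merge)→6460, (A,hash)→9240, (A,nl_idx)→13200, (C,nl_idx)→16000 …(+2); best=2680 via (C,hash)
  {AB}: card=25000; try (B,hash)→4200, (A,merge)→7000, (B,merge)→7300, (A,hash)→9400, (A,nl_idx)→27000, (B,nl_idx)→29500 …(+2); best=4200 via (B,hash)
  {ABC}: card=600000; try (B,hash)→17880, (C,hash)→30880, (B,merge)→184480, (C,merge)→405160, (B,nl_idx)→698680, (C,nl_idx)→779200 …(+2); best=17880 via (B,hash)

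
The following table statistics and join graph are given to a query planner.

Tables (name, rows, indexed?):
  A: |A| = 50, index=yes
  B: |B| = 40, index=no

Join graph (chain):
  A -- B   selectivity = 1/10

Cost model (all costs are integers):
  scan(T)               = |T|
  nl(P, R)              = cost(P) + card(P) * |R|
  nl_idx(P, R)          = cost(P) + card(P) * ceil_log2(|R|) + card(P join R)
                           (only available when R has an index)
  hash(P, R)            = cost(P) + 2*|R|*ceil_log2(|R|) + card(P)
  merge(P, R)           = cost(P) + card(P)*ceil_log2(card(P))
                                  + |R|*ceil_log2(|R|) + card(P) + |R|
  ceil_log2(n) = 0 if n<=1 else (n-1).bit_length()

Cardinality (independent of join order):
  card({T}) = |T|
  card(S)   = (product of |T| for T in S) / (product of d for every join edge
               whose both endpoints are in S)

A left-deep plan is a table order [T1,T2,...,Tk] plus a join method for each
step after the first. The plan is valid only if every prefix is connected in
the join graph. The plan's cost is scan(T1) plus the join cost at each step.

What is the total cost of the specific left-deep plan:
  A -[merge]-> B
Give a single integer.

680

step 1: scan A: cost=50, card=50
step 2: join B via merge
    card(P join B) = 50*40/(10) = 200
    cost = 50 + 50*6 + 40*6 + 50 + 40 = 680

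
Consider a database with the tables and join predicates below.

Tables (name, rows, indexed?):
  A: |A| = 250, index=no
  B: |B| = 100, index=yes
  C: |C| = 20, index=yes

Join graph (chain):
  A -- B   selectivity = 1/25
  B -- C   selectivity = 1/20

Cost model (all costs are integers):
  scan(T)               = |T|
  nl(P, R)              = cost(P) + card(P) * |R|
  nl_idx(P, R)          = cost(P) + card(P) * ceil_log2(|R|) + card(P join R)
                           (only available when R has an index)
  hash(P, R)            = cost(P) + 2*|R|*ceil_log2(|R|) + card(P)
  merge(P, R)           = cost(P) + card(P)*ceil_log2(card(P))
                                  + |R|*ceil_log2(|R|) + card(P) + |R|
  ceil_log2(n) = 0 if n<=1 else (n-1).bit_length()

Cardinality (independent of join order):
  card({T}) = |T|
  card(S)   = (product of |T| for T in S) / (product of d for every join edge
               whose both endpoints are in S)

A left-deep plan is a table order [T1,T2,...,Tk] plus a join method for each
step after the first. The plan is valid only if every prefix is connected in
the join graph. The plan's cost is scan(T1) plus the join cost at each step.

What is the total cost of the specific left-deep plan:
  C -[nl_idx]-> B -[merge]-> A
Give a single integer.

3310

step 1: scan C: cost=20, card=20
step 2: join B via nl_idx
    card(P join B) = 20*100/(20) = 100
    cost = 20 + 20*7 + 100 = 260
step 3: join A via merge
    card(P join A) = 100*250/(25) = 1000
    cost = 260 + 100*7 + 250*8 + 100 + 250 = 3310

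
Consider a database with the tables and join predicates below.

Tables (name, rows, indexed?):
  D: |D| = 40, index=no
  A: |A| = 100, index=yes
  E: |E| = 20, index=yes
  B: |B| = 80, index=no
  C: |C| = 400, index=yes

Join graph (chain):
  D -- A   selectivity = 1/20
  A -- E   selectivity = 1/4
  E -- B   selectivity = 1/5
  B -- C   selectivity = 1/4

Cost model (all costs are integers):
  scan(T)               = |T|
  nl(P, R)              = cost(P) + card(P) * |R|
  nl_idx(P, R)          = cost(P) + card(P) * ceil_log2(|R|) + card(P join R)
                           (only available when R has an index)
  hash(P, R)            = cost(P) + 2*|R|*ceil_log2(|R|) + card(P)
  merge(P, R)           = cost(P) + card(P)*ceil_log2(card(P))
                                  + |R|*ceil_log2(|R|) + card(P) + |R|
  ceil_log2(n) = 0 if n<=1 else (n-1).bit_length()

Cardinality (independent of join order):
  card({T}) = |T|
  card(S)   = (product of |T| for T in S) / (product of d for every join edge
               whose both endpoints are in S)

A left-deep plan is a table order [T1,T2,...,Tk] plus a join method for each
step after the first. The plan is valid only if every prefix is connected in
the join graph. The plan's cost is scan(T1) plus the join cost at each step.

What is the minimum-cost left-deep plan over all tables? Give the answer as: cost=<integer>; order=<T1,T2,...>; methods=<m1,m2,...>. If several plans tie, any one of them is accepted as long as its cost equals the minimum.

Selinger DP (subsets sized 1..n):
  {D}: scan cost=40, card=40
  {A}: scan cost=100, card=100
  {E}: scan cost=20, card=20
  {B}: scan cost=80, card=80
  {C}: scan cost=400, card=400
  {AD}: card=200; try (A,nl_idx)→520, (D,hash)→680, (A,merge)→1120, (D,merge)→1180, (A,hash)→1480, (A,nl)→4040 …(+1); best=520 via (A,nl_idx)
  {AE}: card=500; try (E,hash)→400, (A,nl_idx)→660, (A,merge)→940, (E,merge)→1020, (E,nl_idx)→1100, (A,hash)→1440 …(+2); best=400 via (E,hash)
  {BE}: card=320; try (E,hash)→360, (B,merge)→780, (E,nl_idx)→800, (E,merge)→840, (B,hash)→1160, (B,nl)→1620 …(+1); best=360 via (E,hash)
  {BC}: card=8000; try (B,hash)→1920, (C,merge)→4720, (B,merge)→5040, (C,hash)→7360, (C,nl_idx)→8800, (C,nl)→32080 …(+1); best=1920 via (B,hash)
  {ADE}: card=1000; try (E,hash)→920, (D,hash)→1380, (E,merge)→2440, (E,nl_idx)→2520, (E,nl)→4520, (D,merge)→5680 …(+1); best=920 via (E,hash)
  {ABE}: card=8000; try (B,hash)→2020, (A,hash)→2080, (A,merge)→4360, (B,merge)→6040, (A,nl_idx)→10600, (A,nl)→32360 …(+1); best=2020 via (B,hash)
  {BCE}: card=32000; try (C,merge)→7560, (C,hash)→7880, (E,hash)→10120, (C,nl_idx)→35240, (E,nl_idx)→73920, (E,merge)→114040 …(+2); best=7560 via (C,merge)
  {ABDE}: card=16000; try (B,hash)→3040, (D,hash)→10500, (B,merge)→12560, (B,nl)→80920, (D,merge)→114300, (D,nl)→322020; best=3040 via (B,hash)
  {ABCE}: card=800000; try (C,hash)→17220, (A,hash)→40960, (C,merge)→118020, (A,merge)→520360, (C,nl_idx)→874020, (A,nl_idx)→1031560 …(+2); best=17220 via (C,hash)
  {ABCDE}: card=1600000; try (C,hash)→26240, (C,merge)→247040, (D,hash)→817700, (C,nl_idx)→1747040, (C,nl)→6403040, (D,merge)→16817500 …(+1); best=26240 via (C,hash)

cost=26240; order=D,A,E,B,C; methods=nl_idx,hash,hash,hash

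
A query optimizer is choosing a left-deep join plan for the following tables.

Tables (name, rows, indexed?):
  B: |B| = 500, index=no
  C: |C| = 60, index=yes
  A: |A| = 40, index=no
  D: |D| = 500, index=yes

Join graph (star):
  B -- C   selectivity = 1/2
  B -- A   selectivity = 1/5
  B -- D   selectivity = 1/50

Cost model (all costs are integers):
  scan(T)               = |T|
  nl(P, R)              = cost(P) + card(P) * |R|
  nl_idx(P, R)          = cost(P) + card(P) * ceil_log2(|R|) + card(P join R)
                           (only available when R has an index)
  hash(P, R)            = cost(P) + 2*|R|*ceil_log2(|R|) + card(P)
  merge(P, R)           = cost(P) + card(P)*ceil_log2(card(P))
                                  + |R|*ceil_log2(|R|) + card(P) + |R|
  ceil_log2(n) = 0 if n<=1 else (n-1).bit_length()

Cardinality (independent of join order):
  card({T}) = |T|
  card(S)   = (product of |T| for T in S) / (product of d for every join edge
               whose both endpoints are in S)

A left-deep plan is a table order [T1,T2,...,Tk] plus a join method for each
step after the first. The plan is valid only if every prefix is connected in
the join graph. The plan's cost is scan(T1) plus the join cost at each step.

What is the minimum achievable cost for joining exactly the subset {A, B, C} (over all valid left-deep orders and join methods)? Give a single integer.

Selinger DP over subsets of {A,B,C}:
  {B}: scan cost=500, card=500
  {C}: scan cost=60, card=60
  {A}: scan cost=40, card=40
  {BC}: card=15000; try (C,hash)→1720, (B,merge)→5480, (C,merge)→5920, (B,hash)→9120, (C,nl_idx)→18500, (B,nl)→30060 …(+1); best=1720 via (C,hash)
  {AB}: card=4000; try (A,hash)→1480, (B,merge)→5320, (A,merge)→5780, (B,hash)→9080, (B,nl)→20040, (A,nl)→20500; best=1480 via (A,hash)
  {ABC}: card=120000; try (C,hash)→6200, (A,hash)→17200, (C,merge)→53900, (C,nl_idx)→145480, (A,merge)→227000, (C,nl)→241480 …(+1); best=6200 via (C,hash)

6200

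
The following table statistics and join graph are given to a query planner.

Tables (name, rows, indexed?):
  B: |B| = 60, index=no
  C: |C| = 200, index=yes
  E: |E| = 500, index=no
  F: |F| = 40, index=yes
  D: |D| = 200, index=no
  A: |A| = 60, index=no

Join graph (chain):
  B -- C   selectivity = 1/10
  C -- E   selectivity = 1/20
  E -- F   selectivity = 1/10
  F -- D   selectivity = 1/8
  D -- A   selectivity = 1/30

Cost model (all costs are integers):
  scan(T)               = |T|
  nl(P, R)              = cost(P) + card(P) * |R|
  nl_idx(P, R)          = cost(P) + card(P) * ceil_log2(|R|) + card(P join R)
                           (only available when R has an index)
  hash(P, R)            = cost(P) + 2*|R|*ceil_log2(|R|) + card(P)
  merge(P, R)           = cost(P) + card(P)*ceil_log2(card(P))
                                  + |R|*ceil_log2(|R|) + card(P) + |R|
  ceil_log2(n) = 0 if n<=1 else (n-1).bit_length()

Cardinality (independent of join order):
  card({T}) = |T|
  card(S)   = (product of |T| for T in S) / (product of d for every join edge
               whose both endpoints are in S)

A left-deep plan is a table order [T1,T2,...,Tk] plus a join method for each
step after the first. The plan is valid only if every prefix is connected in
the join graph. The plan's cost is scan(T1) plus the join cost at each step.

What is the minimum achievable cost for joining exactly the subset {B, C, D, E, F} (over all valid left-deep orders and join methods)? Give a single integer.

150600

Selinger DP over subsets of {B,C,D,E,F}:
  {B}: scan cost=60, card=60
  {C}: scan cost=200, card=200
  {E}: scan cost=500, card=500
  {F}: scan cost=40, card=40
  {D}: scan cost=200, card=200
  {BC}: card=1200; try (B,hash)→1120, (C,nl_idx)→1740, (C,merge)→2280, (B,merge)→2420, (C,hash)→3320, (C,nl)→12060 …(+1); best=1120 via (B,hash)
  {CE}: card=5000; try (C,hash)→4200, (E,merge)→7000, (C,merge)→7300, (E,hash)→9400, (C,nl_idx)→9500, (E,nl)→100200 …(+1); best=4200 via (C,hash)
  {EF}: card=2000; try (F,hash)→1480, (E,merge)→5320, (F,nl_idx)→5500, (F,merge)→5780, (E,hash)→9080, (E,nl)→20040 …(+1); best=1480 via (F,hash)
  {DF}: card=1000; try (F,hash)→880, (D,merge)→2120, (F,merge)→2280, (F,nl_idx)→2400, (D,hash)→3280, (D,nl)→8040 …(+1); best=880 via (F,hash)
  {BCE}: card=30000; try (B,hash)→9920, (E,hash)→11320, (E,merge)→20520, (B,merge)→74620, (B,nl)→304200, (E,nl)→601120; best=9920 via (B,hash)
  {CEF}: card=20000; try (C,hash)→6680, (F,hash)→9680, (C,merge)→27280, (C,nl_idx)→37480, (F,nl_idx)→54200, (F,merge)→74480 …(+2); best=6680 via (C,hash)
  {DEF}: card=50000; try (D,hash)→6680, (E,hash)→10880, (E,merge)→16880, (D,merge)→27280, (D,nl)→401480, (E,nl)→500880; best=6680 via (D,hash)
  {BCEF}: card=120000; try (B,hash)→27400, (F,hash)→40400, (F,nl_idx)→309920, (B,merge)→327100, (F,merge)→490200, (B,nl)→1206680 …(+1); best=27400 via (B,hash)
  {CDEF}: card=500000; try (D,hash)→29880, (C,hash)→59880, (D,merge)→328480, (C,merge)→858480, (C,nl_idx)→906680, (D,nl)→4006680 …(+1); best=29880 via (D,hash)
  {BCDEF}: card=3000000; try (D,hash)→150600, (B,hash)→530600, (D,merge)→2189200, (B,merge)→10030300, (D,nl)→24027400, (B,nl)→30029880; best=150600 via (D,hash)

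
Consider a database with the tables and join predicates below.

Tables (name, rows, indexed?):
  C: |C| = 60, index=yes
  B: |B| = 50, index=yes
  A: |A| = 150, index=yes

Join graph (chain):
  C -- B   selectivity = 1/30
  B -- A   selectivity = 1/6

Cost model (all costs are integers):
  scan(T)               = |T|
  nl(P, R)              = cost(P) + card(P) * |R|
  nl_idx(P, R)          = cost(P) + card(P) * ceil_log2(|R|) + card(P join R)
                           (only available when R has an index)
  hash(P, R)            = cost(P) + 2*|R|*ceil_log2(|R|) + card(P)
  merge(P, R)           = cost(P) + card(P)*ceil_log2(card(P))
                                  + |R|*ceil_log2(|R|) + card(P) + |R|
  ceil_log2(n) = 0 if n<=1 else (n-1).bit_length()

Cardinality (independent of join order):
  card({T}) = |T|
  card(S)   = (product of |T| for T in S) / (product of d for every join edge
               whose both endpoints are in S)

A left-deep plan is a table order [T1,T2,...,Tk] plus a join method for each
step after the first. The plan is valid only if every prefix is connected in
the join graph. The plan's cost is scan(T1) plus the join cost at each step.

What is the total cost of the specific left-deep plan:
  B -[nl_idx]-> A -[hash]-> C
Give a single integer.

3670

step 1: scan B: cost=50, card=50
step 2: join A via nl_idx
    card(P join A) = 50*150/(6) = 1250
    cost = 50 + 50*8 + 1250 = 1700
step 3: join C via hash
    card(P join C) = 1250*60/(30) = 2500
    cost = 1700 + 2*60*6 + 1250 = 3670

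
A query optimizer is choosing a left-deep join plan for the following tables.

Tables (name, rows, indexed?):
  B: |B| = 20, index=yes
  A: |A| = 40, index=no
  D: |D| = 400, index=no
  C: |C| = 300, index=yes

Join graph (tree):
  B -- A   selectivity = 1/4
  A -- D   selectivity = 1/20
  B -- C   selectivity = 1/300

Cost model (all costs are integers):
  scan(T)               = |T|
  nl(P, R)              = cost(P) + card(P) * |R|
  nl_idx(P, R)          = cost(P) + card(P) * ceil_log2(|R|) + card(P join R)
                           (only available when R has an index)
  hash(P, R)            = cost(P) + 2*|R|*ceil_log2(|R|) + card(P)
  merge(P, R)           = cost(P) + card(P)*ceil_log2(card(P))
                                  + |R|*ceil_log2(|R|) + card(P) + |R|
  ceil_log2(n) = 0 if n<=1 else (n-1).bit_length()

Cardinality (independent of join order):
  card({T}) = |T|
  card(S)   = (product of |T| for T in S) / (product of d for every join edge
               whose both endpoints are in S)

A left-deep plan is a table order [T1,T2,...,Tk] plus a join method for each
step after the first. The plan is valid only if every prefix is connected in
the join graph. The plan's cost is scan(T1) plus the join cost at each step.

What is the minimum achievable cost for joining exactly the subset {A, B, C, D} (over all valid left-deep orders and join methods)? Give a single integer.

6420

Selinger DP over subsets of {A,B,C,D}:
  {B}: scan cost=20, card=20
  {A}: scan cost=40, card=40
  {D}: scan cost=400, card=400
  {C}: scan cost=300, card=300
  {AB}: card=200; try (B,hash)→280, (A,merge)→420, (B,merge)→440, (B,nl_idx)→440, (A,hash)→520, (A,nl)→820 …(+1); best=280 via (B,hash)
  {BC}: card=20; try (C,nl_idx)→220, (B,hash)→800, (B,nl_idx)→1820, (C,merge)→3140, (B,merge)→3420, (C,hash)→5440 …(+2); best=220 via (C,nl_idx)
  {AD}: card=800; try (A,hash)→1280, (D,merge)→4320, (A,merge)→4680, (D,hash)→7280, (D,nl)→16040, (A,nl)→16400; best=1280 via (A,hash)
  {ABD}: card=4000; try (B,hash)→2280, (D,merge)→6080, (D,hash)→7680, (B,nl_idx)→9280, (B,merge)→10200, (B,nl)→17280 …(+1); best=2280 via (B,hash)
  {ABC}: card=200; try (A,merge)→620, (A,hash)→720, (A,nl)→1020, (C,nl_idx)→2280, (C,merge)→5080, (C,hash)→5880 …(+1); best=620 via (A,merge)
  {ABCD}: card=4000; try (D,merge)→6420, (D,hash)→8020, (C,hash)→11680, (C,nl_idx)→42280, (C,merge)→57280, (D,nl)→80620 …(+1); best=6420 via (D,merge)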